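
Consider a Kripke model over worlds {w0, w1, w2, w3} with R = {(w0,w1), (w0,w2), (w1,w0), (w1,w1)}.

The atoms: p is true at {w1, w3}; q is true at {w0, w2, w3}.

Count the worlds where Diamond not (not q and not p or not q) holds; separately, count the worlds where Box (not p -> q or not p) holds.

2 and 4

For Diamond not (not q and not p or not q):
w0: successors {w1, w2}; not (not q and not p or not q) there: w1:F, w2:T. ✓
w1: successors {w0, w1}; not (not q and not p or not q) there: w0:T, w1:F. ✓
w2: no successors, so Diamond not (not q and not p or not q) fails. ✗
w3: no successors, so Diamond not (not q and not p or not q) fails. ✗
— 2 worlds.
For Box (not p -> q or not p):
w0: successors {w1, w2}; not p -> q or not p there: w1:T, w2:T. ✓
w1: successors {w0, w1}; not p -> q or not p there: w0:T, w1:T. ✓
w2: no successors, so Box (not p -> q or not p) holds vacuously. ✓
w3: no successors, so Box (not p -> q or not p) holds vacuously. ✓
— 4 worlds.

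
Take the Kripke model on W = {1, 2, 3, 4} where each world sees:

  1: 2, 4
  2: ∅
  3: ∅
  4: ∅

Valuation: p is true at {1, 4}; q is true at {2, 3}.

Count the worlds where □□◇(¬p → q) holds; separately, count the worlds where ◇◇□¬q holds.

For □□◇(¬p → q):
1: successors {2, 4}; □◇(¬p → q) there: 2:T, 4:T. ✓
2: no successors, so □□◇(¬p → q) holds vacuously. ✓
3: no successors, so □□◇(¬p → q) holds vacuously. ✓
4: no successors, so □□◇(¬p → q) holds vacuously. ✓
— 4 worlds.
For ◇◇□¬q:
1: successors {2, 4}; ◇□¬q there: 2:F, 4:F. ✗
2: no successors, so ◇◇□¬q fails. ✗
3: no successors, so ◇◇□¬q fails. ✗
4: no successors, so ◇◇□¬q fails. ✗
— 0 worlds.

4 and 0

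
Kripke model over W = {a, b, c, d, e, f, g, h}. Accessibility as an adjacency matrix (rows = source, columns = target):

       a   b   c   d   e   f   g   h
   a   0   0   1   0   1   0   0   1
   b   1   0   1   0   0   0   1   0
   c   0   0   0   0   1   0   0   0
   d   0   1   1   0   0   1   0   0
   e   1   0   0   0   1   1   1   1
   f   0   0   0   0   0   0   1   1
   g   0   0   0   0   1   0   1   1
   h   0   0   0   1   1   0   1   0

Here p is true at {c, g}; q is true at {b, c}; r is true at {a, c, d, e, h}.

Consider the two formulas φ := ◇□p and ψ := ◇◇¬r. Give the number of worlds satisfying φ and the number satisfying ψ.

0 and 8

For ◇□p:
a: successors {c, e, h}; □p there: c:F, e:F, h:F. ✗
b: successors {a, c, g}; □p there: a:F, c:F, g:F. ✗
c: successors {e}; □p there: e:F. ✗
d: successors {b, c, f}; □p there: b:F, c:F, f:F. ✗
e: successors {a, e, f, g, h}; □p there: a:F, e:F, f:F, g:F, h:F. ✗
f: successors {g, h}; □p there: g:F, h:F. ✗
g: successors {e, g, h}; □p there: e:F, g:F, h:F. ✗
h: successors {d, e, g}; □p there: d:F, e:F, g:F. ✗
— 0 worlds.
For ◇◇¬r:
a: successors {c, e, h}; ◇¬r there: c:F, e:T, h:T. ✓
b: successors {a, c, g}; ◇¬r there: a:F, c:F, g:T. ✓
c: successors {e}; ◇¬r there: e:T. ✓
d: successors {b, c, f}; ◇¬r there: b:T, c:F, f:T. ✓
e: successors {a, e, f, g, h}; ◇¬r there: a:F, e:T, f:T, g:T, h:T. ✓
f: successors {g, h}; ◇¬r there: g:T, h:T. ✓
g: successors {e, g, h}; ◇¬r there: e:T, g:T, h:T. ✓
h: successors {d, e, g}; ◇¬r there: d:T, e:T, g:T. ✓
— 8 worlds.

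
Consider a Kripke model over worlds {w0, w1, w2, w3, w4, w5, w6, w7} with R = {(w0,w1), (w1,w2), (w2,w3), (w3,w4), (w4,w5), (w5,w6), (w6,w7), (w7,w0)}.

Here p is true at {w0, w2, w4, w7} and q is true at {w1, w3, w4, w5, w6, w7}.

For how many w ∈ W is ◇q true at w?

6

w0: successors {w1}; q there: w1:T. ✓
w1: successors {w2}; q there: w2:F. ✗
w2: successors {w3}; q there: w3:T. ✓
w3: successors {w4}; q there: w4:T. ✓
w4: successors {w5}; q there: w5:T. ✓
w5: successors {w6}; q there: w6:T. ✓
w6: successors {w7}; q there: w7:T. ✓
w7: successors {w0}; q there: w0:F. ✗
Satisfying worlds: {w0, w2, w3, w4, w5, w6}.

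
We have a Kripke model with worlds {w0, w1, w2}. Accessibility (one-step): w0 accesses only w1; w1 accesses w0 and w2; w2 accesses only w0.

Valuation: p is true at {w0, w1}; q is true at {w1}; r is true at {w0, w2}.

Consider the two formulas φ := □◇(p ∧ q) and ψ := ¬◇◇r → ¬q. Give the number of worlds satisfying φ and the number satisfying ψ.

For □◇(p ∧ q):
w0: successors {w1}; ◇(p ∧ q) there: w1:F. ✗
w1: successors {w0, w2}; ◇(p ∧ q) there: w0:T, w2:F. ✗
w2: successors {w0}; ◇(p ∧ q) there: w0:T. ✓
— 1 world.
For ¬◇◇r → ¬q:
w0: ¬◇◇r is F, ¬q is T. ✓
w1: ¬◇◇r is F, ¬q is F. ✓
w2: ¬◇◇r is T, ¬q is T. ✓
— 3 worlds.

1 and 3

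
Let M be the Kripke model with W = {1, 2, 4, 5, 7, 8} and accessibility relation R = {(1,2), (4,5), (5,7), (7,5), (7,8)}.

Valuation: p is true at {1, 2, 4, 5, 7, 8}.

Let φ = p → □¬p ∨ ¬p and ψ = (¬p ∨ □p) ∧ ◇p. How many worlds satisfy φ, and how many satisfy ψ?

2 and 4

For p → □¬p ∨ ¬p:
1: p is T, □¬p ∨ ¬p is F. ✗
2: p is T, □¬p ∨ ¬p is T. ✓
4: p is T, □¬p ∨ ¬p is F. ✗
5: p is T, □¬p ∨ ¬p is F. ✗
7: p is T, □¬p ∨ ¬p is F. ✗
8: p is T, □¬p ∨ ¬p is T. ✓
— 2 worlds.
For (¬p ∨ □p) ∧ ◇p:
1: ¬p ∨ □p is T, ◇p is T. ✓
2: ¬p ∨ □p is T, ◇p is F. ✗
4: ¬p ∨ □p is T, ◇p is T. ✓
5: ¬p ∨ □p is T, ◇p is T. ✓
7: ¬p ∨ □p is T, ◇p is T. ✓
8: ¬p ∨ □p is T, ◇p is F. ✗
— 4 worlds.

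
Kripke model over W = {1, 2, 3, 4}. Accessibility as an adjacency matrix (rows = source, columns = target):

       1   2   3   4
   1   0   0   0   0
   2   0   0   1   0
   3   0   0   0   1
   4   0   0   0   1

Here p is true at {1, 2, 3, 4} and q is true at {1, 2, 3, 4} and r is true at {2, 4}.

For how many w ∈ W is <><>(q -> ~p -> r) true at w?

1: no successors, so <><>(q -> ~p -> r) fails. ✗
2: successors {3}; <>(q -> ~p -> r) there: 3:T. ✓
3: successors {4}; <>(q -> ~p -> r) there: 4:T. ✓
4: successors {4}; <>(q -> ~p -> r) there: 4:T. ✓
Satisfying worlds: {2, 3, 4}.

3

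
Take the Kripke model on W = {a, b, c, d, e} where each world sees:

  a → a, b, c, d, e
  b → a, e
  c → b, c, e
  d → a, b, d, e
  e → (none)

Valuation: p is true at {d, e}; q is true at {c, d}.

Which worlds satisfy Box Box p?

a: successors {a, b, c, d, e}; Box p there: a:F, b:F, c:F, d:F, e:T. ✗
b: successors {a, e}; Box p there: a:F, e:T. ✗
c: successors {b, c, e}; Box p there: b:F, c:F, e:T. ✗
d: successors {a, b, d, e}; Box p there: a:F, b:F, d:F, e:T. ✗
e: no successors, so Box Box p holds vacuously. ✓

{e}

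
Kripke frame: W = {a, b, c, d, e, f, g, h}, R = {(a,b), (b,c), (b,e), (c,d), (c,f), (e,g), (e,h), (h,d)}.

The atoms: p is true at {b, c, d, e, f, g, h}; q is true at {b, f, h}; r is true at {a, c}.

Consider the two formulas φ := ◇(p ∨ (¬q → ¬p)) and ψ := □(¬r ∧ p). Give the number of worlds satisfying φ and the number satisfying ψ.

5 and 7

For ◇(p ∨ (¬q → ¬p)):
a: successors {b}; p ∨ (¬q → ¬p) there: b:T. ✓
b: successors {c, e}; p ∨ (¬q → ¬p) there: c:T, e:T. ✓
c: successors {d, f}; p ∨ (¬q → ¬p) there: d:T, f:T. ✓
d: no successors, so ◇(p ∨ (¬q → ¬p)) fails. ✗
e: successors {g, h}; p ∨ (¬q → ¬p) there: g:T, h:T. ✓
f: no successors, so ◇(p ∨ (¬q → ¬p)) fails. ✗
g: no successors, so ◇(p ∨ (¬q → ¬p)) fails. ✗
h: successors {d}; p ∨ (¬q → ¬p) there: d:T. ✓
— 5 worlds.
For □(¬r ∧ p):
a: successors {b}; ¬r ∧ p there: b:T. ✓
b: successors {c, e}; ¬r ∧ p there: c:F, e:T. ✗
c: successors {d, f}; ¬r ∧ p there: d:T, f:T. ✓
d: no successors, so □(¬r ∧ p) holds vacuously. ✓
e: successors {g, h}; ¬r ∧ p there: g:T, h:T. ✓
f: no successors, so □(¬r ∧ p) holds vacuously. ✓
g: no successors, so □(¬r ∧ p) holds vacuously. ✓
h: successors {d}; ¬r ∧ p there: d:T. ✓
— 7 worlds.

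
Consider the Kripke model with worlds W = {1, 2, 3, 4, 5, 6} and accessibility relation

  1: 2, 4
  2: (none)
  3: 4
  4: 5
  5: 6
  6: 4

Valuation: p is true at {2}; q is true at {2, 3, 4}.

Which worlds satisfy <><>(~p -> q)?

1: successors {2, 4}; <>(~p -> q) there: 2:F, 4:F. ✗
2: no successors, so <><>(~p -> q) fails. ✗
3: successors {4}; <>(~p -> q) there: 4:F. ✗
4: successors {5}; <>(~p -> q) there: 5:F. ✗
5: successors {6}; <>(~p -> q) there: 6:T. ✓
6: successors {4}; <>(~p -> q) there: 4:F. ✗

{5}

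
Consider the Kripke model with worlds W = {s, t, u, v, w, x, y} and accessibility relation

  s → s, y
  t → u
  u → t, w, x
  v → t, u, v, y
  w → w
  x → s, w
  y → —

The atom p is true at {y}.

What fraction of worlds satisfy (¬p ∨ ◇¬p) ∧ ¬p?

s: ¬p ∨ ◇¬p is T, ¬p is T. ✓
t: ¬p ∨ ◇¬p is T, ¬p is T. ✓
u: ¬p ∨ ◇¬p is T, ¬p is T. ✓
v: ¬p ∨ ◇¬p is T, ¬p is T. ✓
w: ¬p ∨ ◇¬p is T, ¬p is T. ✓
x: ¬p ∨ ◇¬p is T, ¬p is T. ✓
y: ¬p ∨ ◇¬p is F, ¬p is F. ✗
That's 6 of 7 worlds, so 6/7.

6/7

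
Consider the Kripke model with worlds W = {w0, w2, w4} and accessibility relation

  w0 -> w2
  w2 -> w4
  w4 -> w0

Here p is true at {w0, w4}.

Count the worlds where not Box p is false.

w0: Box p is F. ✓
w2: Box p is T. ✗
w4: Box p is T. ✗
Satisfying worlds: {w0}.
So not Box p fails at the other 2 worlds.

2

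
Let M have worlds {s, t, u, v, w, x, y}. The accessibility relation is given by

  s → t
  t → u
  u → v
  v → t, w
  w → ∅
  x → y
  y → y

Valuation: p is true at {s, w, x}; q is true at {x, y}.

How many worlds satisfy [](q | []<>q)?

3

s: successors {t}; q | []<>q there: t:F. ✗
t: successors {u}; q | []<>q there: u:F. ✗
u: successors {v}; q | []<>q there: v:F. ✗
v: successors {t, w}; q | []<>q there: t:F, w:T. ✗
w: no successors, so [](q | []<>q) holds vacuously. ✓
x: successors {y}; q | []<>q there: y:T. ✓
y: successors {y}; q | []<>q there: y:T. ✓
Satisfying worlds: {w, x, y}.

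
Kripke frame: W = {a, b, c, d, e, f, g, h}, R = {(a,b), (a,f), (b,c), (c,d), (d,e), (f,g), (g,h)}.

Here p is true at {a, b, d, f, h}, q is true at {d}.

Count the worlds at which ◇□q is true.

3

a: successors {b, f}; □q there: b:F, f:F. ✗
b: successors {c}; □q there: c:T. ✓
c: successors {d}; □q there: d:F. ✗
d: successors {e}; □q there: e:T. ✓
e: no successors, so ◇□q fails. ✗
f: successors {g}; □q there: g:F. ✗
g: successors {h}; □q there: h:T. ✓
h: no successors, so ◇□q fails. ✗
Satisfying worlds: {b, d, g}.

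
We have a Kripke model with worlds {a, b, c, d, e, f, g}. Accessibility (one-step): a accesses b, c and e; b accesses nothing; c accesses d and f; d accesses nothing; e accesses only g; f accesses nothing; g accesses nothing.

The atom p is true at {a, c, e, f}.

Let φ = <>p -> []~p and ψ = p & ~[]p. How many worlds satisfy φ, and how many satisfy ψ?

For <>p -> []~p:
a: <>p is T, []~p is F. ✗
b: <>p is F, []~p is T. ✓
c: <>p is T, []~p is F. ✗
d: <>p is F, []~p is T. ✓
e: <>p is F, []~p is T. ✓
f: <>p is F, []~p is T. ✓
g: <>p is F, []~p is T. ✓
— 5 worlds.
For p & ~[]p:
a: p is T, ~[]p is T. ✓
b: p is F, ~[]p is F. ✗
c: p is T, ~[]p is T. ✓
d: p is F, ~[]p is F. ✗
e: p is T, ~[]p is T. ✓
f: p is T, ~[]p is F. ✗
g: p is F, ~[]p is F. ✗
— 3 worlds.

5 and 3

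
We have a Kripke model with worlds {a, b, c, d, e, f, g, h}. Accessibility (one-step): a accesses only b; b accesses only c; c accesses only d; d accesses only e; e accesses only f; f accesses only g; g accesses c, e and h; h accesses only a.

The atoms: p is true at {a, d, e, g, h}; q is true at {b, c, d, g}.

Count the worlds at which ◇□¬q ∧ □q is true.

a: ◇□¬q is F, □q is T. ✗
b: ◇□¬q is F, □q is T. ✗
c: ◇□¬q is T, □q is T. ✓
d: ◇□¬q is T, □q is F. ✗
e: ◇□¬q is F, □q is F. ✗
f: ◇□¬q is F, □q is T. ✗
g: ◇□¬q is T, □q is F. ✗
h: ◇□¬q is F, □q is F. ✗
Satisfying worlds: {c}.

1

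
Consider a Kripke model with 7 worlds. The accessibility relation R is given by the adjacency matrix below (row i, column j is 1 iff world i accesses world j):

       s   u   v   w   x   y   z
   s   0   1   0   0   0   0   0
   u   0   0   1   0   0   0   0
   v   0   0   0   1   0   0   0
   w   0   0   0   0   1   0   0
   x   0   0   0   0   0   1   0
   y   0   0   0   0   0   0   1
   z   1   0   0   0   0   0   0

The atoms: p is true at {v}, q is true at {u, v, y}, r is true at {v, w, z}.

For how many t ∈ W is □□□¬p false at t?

s: successors {u}; □□¬p there: u:T. ✓
u: successors {v}; □□¬p there: v:T. ✓
v: successors {w}; □□¬p there: w:T. ✓
w: successors {x}; □□¬p there: x:T. ✓
x: successors {y}; □□¬p there: y:T. ✓
y: successors {z}; □□¬p there: z:T. ✓
z: successors {s}; □□¬p there: s:F. ✗
Satisfying worlds: {s, u, v, w, x, y}.
So □□□¬p fails at the other 1 world.

1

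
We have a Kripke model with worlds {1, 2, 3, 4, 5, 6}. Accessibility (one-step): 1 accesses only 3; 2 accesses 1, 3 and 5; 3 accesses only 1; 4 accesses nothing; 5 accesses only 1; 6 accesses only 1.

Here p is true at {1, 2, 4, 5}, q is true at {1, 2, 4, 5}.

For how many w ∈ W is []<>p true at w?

2

1: successors {3}; <>p there: 3:T. ✓
2: successors {1, 3, 5}; <>p there: 1:F, 3:T, 5:T. ✗
3: successors {1}; <>p there: 1:F. ✗
4: no successors, so []<>p holds vacuously. ✓
5: successors {1}; <>p there: 1:F. ✗
6: successors {1}; <>p there: 1:F. ✗
Satisfying worlds: {1, 4}.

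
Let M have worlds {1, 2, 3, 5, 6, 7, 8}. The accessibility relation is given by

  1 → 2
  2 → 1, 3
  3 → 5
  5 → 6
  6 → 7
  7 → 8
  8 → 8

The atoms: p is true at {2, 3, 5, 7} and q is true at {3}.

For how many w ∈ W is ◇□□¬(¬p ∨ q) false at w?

5

1: successors {2}; □□¬(¬p ∨ q) there: 2:T. ✓
2: successors {1, 3}; □□¬(¬p ∨ q) there: 1:F, 3:F. ✗
3: successors {5}; □□¬(¬p ∨ q) there: 5:T. ✓
5: successors {6}; □□¬(¬p ∨ q) there: 6:F. ✗
6: successors {7}; □□¬(¬p ∨ q) there: 7:F. ✗
7: successors {8}; □□¬(¬p ∨ q) there: 8:F. ✗
8: successors {8}; □□¬(¬p ∨ q) there: 8:F. ✗
Satisfying worlds: {1, 3}.
So ◇□□¬(¬p ∨ q) fails at the other 5 worlds.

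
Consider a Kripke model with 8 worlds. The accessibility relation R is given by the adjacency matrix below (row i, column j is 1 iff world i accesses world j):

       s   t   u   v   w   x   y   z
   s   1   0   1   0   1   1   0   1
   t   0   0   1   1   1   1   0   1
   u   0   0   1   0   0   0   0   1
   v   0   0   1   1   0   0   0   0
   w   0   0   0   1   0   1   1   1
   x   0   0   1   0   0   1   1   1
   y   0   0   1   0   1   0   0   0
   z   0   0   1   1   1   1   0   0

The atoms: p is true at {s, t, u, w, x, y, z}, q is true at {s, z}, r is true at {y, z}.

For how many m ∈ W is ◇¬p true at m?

s: successors {s, u, w, x, z}; ¬p there: s:F, u:F, w:F, x:F, z:F. ✗
t: successors {u, v, w, x, z}; ¬p there: u:F, v:T, w:F, x:F, z:F. ✓
u: successors {u, z}; ¬p there: u:F, z:F. ✗
v: successors {u, v}; ¬p there: u:F, v:T. ✓
w: successors {v, x, y, z}; ¬p there: v:T, x:F, y:F, z:F. ✓
x: successors {u, x, y, z}; ¬p there: u:F, x:F, y:F, z:F. ✗
y: successors {u, w}; ¬p there: u:F, w:F. ✗
z: successors {u, v, w, x}; ¬p there: u:F, v:T, w:F, x:F. ✓
Satisfying worlds: {t, v, w, z}.

4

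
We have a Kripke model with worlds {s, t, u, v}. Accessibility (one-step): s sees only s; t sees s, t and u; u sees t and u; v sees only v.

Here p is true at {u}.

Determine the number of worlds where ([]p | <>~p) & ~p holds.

s: []p | <>~p is T, ~p is T. ✓
t: []p | <>~p is T, ~p is T. ✓
u: []p | <>~p is T, ~p is F. ✗
v: []p | <>~p is T, ~p is T. ✓
Satisfying worlds: {s, t, v}.

3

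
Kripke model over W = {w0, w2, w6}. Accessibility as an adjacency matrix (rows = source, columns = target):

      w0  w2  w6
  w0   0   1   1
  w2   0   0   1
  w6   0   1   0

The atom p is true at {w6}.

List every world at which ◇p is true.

{w0, w2}

w0: successors {w2, w6}; p there: w2:F, w6:T. ✓
w2: successors {w6}; p there: w6:T. ✓
w6: successors {w2}; p there: w2:F. ✗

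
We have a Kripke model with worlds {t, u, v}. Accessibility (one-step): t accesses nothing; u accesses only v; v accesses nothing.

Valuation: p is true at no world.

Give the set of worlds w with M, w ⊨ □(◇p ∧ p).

t: no successors, so □(◇p ∧ p) holds vacuously. ✓
u: successors {v}; ◇p ∧ p there: v:F. ✗
v: no successors, so □(◇p ∧ p) holds vacuously. ✓

{t, v}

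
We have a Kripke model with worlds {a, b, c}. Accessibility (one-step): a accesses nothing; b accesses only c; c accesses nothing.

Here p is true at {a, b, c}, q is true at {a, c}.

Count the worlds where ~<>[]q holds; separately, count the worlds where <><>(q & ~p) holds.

For ~<>[]q:
a: <>[]q is F. ✓
b: <>[]q is T. ✗
c: <>[]q is F. ✓
— 2 worlds.
For <><>(q & ~p):
a: no successors, so <><>(q & ~p) fails. ✗
b: successors {c}; <>(q & ~p) there: c:F. ✗
c: no successors, so <><>(q & ~p) fails. ✗
— 0 worlds.

2 and 0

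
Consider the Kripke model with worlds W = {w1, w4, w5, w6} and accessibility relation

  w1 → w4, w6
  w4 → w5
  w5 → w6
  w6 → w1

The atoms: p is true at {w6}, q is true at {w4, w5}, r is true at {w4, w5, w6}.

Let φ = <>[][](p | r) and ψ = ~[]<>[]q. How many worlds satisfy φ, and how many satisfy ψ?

2 and 3

For <>[][](p | r):
w1: successors {w4, w6}; [][](p | r) there: w4:T, w6:T. ✓
w4: successors {w5}; [][](p | r) there: w5:F. ✗
w5: successors {w6}; [][](p | r) there: w6:T. ✓
w6: successors {w1}; [][](p | r) there: w1:F. ✗
— 2 worlds.
For ~[]<>[]q:
w1: []<>[]q is F. ✓
w4: []<>[]q is F. ✓
w5: []<>[]q is F. ✓
w6: []<>[]q is T. ✗
— 3 worlds.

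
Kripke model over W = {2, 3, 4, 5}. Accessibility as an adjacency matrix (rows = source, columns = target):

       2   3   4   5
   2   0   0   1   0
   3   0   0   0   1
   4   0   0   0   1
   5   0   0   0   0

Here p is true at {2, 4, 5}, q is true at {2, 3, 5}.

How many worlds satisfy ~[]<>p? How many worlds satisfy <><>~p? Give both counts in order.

For ~[]<>p:
2: []<>p is T. ✗
3: []<>p is F. ✓
4: []<>p is F. ✓
5: []<>p is T. ✗
— 2 worlds.
For <><>~p:
2: successors {4}; <>~p there: 4:F. ✗
3: successors {5}; <>~p there: 5:F. ✗
4: successors {5}; <>~p there: 5:F. ✗
5: no successors, so <><>~p fails. ✗
— 0 worlds.

2 and 0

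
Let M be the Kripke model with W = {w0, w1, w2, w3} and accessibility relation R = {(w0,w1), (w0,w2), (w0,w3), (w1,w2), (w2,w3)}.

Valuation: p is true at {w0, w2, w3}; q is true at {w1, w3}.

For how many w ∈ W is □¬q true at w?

2

w0: successors {w1, w2, w3}; ¬q there: w1:F, w2:T, w3:F. ✗
w1: successors {w2}; ¬q there: w2:T. ✓
w2: successors {w3}; ¬q there: w3:F. ✗
w3: no successors, so □¬q holds vacuously. ✓
Satisfying worlds: {w1, w3}.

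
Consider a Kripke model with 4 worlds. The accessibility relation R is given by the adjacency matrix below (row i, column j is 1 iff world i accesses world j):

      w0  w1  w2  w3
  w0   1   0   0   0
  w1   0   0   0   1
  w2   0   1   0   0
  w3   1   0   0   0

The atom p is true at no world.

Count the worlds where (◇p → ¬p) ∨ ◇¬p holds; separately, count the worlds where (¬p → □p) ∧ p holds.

For (◇p → ¬p) ∨ ◇¬p:
w0: ◇p → ¬p is T, ◇¬p is T. ✓
w1: ◇p → ¬p is T, ◇¬p is T. ✓
w2: ◇p → ¬p is T, ◇¬p is T. ✓
w3: ◇p → ¬p is T, ◇¬p is T. ✓
— 4 worlds.
For (¬p → □p) ∧ p:
w0: ¬p → □p is F, p is F. ✗
w1: ¬p → □p is F, p is F. ✗
w2: ¬p → □p is F, p is F. ✗
w3: ¬p → □p is F, p is F. ✗
— 0 worlds.

4 and 0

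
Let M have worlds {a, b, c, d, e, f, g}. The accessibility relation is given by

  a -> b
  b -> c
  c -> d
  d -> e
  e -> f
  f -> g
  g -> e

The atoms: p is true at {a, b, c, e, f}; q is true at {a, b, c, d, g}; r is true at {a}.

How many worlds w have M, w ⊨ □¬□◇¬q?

a: successors {b}; ¬□◇¬q there: b:T. ✓
b: successors {c}; ¬□◇¬q there: c:F. ✗
c: successors {d}; ¬□◇¬q there: d:F. ✗
d: successors {e}; ¬□◇¬q there: e:T. ✓
e: successors {f}; ¬□◇¬q there: f:F. ✗
f: successors {g}; ¬□◇¬q there: g:F. ✗
g: successors {e}; ¬□◇¬q there: e:T. ✓
Satisfying worlds: {a, d, g}.

3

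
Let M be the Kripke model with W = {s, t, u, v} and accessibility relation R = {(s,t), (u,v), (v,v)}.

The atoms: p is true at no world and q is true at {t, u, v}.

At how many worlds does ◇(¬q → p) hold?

3

s: successors {t}; ¬q → p there: t:T. ✓
t: no successors, so ◇(¬q → p) fails. ✗
u: successors {v}; ¬q → p there: v:T. ✓
v: successors {v}; ¬q → p there: v:T. ✓
Satisfying worlds: {s, u, v}.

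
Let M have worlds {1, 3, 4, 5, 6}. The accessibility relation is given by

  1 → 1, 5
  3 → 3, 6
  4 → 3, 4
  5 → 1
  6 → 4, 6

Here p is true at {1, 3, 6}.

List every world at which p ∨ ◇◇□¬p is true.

{1, 3, 6}

1: p is T, ◇◇□¬p is F. ✓
3: p is T, ◇◇□¬p is F. ✓
4: p is F, ◇◇□¬p is F. ✗
5: p is F, ◇◇□¬p is F. ✗
6: p is T, ◇◇□¬p is F. ✓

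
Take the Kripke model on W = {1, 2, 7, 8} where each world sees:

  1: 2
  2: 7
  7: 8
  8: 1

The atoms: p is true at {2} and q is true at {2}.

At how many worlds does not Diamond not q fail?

3

1: Diamond not q is F. ✓
2: Diamond not q is T. ✗
7: Diamond not q is T. ✗
8: Diamond not q is T. ✗
Satisfying worlds: {1}.
So not Diamond not q fails at the other 3 worlds.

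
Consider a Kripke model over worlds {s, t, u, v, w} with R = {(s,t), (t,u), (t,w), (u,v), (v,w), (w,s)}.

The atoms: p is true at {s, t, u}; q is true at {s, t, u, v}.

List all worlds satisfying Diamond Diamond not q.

{s, u}

s: successors {t}; Diamond not q there: t:T. ✓
t: successors {u, w}; Diamond not q there: u:F, w:F. ✗
u: successors {v}; Diamond not q there: v:T. ✓
v: successors {w}; Diamond not q there: w:F. ✗
w: successors {s}; Diamond not q there: s:F. ✗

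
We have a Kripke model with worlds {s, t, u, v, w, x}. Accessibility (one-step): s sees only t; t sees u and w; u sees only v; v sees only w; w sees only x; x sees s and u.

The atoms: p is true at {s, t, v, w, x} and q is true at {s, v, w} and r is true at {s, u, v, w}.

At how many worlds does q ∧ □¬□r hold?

s: q is T, □¬□r is F. ✗
t: q is F, □¬□r is F. ✗
u: q is F, □¬□r is F. ✗
v: q is T, □¬□r is T. ✓
w: q is T, □¬□r is F. ✗
x: q is F, □¬□r is F. ✗
Satisfying worlds: {v}.

1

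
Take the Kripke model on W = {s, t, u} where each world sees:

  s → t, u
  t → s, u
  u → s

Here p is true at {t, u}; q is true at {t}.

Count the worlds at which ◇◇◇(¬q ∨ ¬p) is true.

3

s: successors {t, u}; ◇◇(¬q ∨ ¬p) there: t:T, u:T. ✓
t: successors {s, u}; ◇◇(¬q ∨ ¬p) there: s:T, u:T. ✓
u: successors {s}; ◇◇(¬q ∨ ¬p) there: s:T. ✓
Satisfying worlds: {s, t, u}.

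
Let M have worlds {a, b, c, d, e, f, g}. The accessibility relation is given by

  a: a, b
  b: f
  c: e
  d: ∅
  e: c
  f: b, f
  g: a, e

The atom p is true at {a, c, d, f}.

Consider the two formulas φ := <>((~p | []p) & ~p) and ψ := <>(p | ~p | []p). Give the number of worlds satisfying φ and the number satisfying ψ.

For <>((~p | []p) & ~p):
a: successors {a, b}; (~p | []p) & ~p there: a:F, b:T. ✓
b: successors {f}; (~p | []p) & ~p there: f:F. ✗
c: successors {e}; (~p | []p) & ~p there: e:T. ✓
d: no successors, so <>((~p | []p) & ~p) fails. ✗
e: successors {c}; (~p | []p) & ~p there: c:F. ✗
f: successors {b, f}; (~p | []p) & ~p there: b:T, f:F. ✓
g: successors {a, e}; (~p | []p) & ~p there: a:F, e:T. ✓
— 4 worlds.
For <>(p | ~p | []p):
a: successors {a, b}; p | ~p | []p there: a:T, b:T. ✓
b: successors {f}; p | ~p | []p there: f:T. ✓
c: successors {e}; p | ~p | []p there: e:T. ✓
d: no successors, so <>(p | ~p | []p) fails. ✗
e: successors {c}; p | ~p | []p there: c:T. ✓
f: successors {b, f}; p | ~p | []p there: b:T, f:T. ✓
g: successors {a, e}; p | ~p | []p there: a:T, e:T. ✓
— 6 worlds.

4 and 6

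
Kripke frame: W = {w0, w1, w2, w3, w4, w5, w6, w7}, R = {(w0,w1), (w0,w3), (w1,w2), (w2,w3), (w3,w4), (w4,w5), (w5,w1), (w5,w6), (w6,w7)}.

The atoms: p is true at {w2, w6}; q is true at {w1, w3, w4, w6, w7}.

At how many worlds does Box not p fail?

2

w0: successors {w1, w3}; not p there: w1:T, w3:T. ✓
w1: successors {w2}; not p there: w2:F. ✗
w2: successors {w3}; not p there: w3:T. ✓
w3: successors {w4}; not p there: w4:T. ✓
w4: successors {w5}; not p there: w5:T. ✓
w5: successors {w1, w6}; not p there: w1:T, w6:F. ✗
w6: successors {w7}; not p there: w7:T. ✓
w7: no successors, so Box not p holds vacuously. ✓
Satisfying worlds: {w0, w2, w3, w4, w6, w7}.
So Box not p fails at the other 2 worlds.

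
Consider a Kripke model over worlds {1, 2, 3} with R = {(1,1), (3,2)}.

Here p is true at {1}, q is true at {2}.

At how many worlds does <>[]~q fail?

1: successors {1}; []~q there: 1:T. ✓
2: no successors, so <>[]~q fails. ✗
3: successors {2}; []~q there: 2:T. ✓
Satisfying worlds: {1, 3}.
So <>[]~q fails at the other 1 world.

1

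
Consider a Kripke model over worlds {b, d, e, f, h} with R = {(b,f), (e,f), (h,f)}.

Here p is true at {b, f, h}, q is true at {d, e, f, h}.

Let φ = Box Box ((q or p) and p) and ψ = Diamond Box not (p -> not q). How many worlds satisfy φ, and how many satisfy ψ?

5 and 3

For Box Box ((q or p) and p):
b: successors {f}; Box ((q or p) and p) there: f:T. ✓
d: no successors, so Box Box ((q or p) and p) holds vacuously. ✓
e: successors {f}; Box ((q or p) and p) there: f:T. ✓
f: no successors, so Box Box ((q or p) and p) holds vacuously. ✓
h: successors {f}; Box ((q or p) and p) there: f:T. ✓
— 5 worlds.
For Diamond Box not (p -> not q):
b: successors {f}; Box not (p -> not q) there: f:T. ✓
d: no successors, so Diamond Box not (p -> not q) fails. ✗
e: successors {f}; Box not (p -> not q) there: f:T. ✓
f: no successors, so Diamond Box not (p -> not q) fails. ✗
h: successors {f}; Box not (p -> not q) there: f:T. ✓
— 3 worlds.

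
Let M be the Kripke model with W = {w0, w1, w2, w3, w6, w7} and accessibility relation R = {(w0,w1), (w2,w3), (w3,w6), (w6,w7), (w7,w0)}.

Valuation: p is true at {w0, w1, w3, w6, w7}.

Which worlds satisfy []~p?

{w1}

w0: successors {w1}; ~p there: w1:F. ✗
w1: no successors, so []~p holds vacuously. ✓
w2: successors {w3}; ~p there: w3:F. ✗
w3: successors {w6}; ~p there: w6:F. ✗
w6: successors {w7}; ~p there: w7:F. ✗
w7: successors {w0}; ~p there: w0:F. ✗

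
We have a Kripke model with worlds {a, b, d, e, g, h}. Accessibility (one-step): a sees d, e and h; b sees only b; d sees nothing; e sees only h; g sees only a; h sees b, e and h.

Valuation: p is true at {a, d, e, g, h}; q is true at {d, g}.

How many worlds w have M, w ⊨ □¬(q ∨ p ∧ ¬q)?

a: successors {d, e, h}; ¬(q ∨ p ∧ ¬q) there: d:F, e:F, h:F. ✗
b: successors {b}; ¬(q ∨ p ∧ ¬q) there: b:T. ✓
d: no successors, so □¬(q ∨ p ∧ ¬q) holds vacuously. ✓
e: successors {h}; ¬(q ∨ p ∧ ¬q) there: h:F. ✗
g: successors {a}; ¬(q ∨ p ∧ ¬q) there: a:F. ✗
h: successors {b, e, h}; ¬(q ∨ p ∧ ¬q) there: b:T, e:F, h:F. ✗
Satisfying worlds: {b, d}.

2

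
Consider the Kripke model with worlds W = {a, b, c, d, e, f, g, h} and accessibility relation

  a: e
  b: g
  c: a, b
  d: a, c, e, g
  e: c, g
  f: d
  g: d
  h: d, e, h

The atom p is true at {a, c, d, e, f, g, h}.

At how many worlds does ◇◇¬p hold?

a: successors {e}; ◇¬p there: e:F. ✗
b: successors {g}; ◇¬p there: g:F. ✗
c: successors {a, b}; ◇¬p there: a:F, b:F. ✗
d: successors {a, c, e, g}; ◇¬p there: a:F, c:T, e:F, g:F. ✓
e: successors {c, g}; ◇¬p there: c:T, g:F. ✓
f: successors {d}; ◇¬p there: d:F. ✗
g: successors {d}; ◇¬p there: d:F. ✗
h: successors {d, e, h}; ◇¬p there: d:F, e:F, h:F. ✗
Satisfying worlds: {d, e}.

2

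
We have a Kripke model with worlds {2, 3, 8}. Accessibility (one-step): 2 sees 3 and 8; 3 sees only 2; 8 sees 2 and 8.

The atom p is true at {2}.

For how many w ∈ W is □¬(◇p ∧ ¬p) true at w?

2: successors {3, 8}; ¬(◇p ∧ ¬p) there: 3:F, 8:F. ✗
3: successors {2}; ¬(◇p ∧ ¬p) there: 2:T. ✓
8: successors {2, 8}; ¬(◇p ∧ ¬p) there: 2:T, 8:F. ✗
Satisfying worlds: {3}.

1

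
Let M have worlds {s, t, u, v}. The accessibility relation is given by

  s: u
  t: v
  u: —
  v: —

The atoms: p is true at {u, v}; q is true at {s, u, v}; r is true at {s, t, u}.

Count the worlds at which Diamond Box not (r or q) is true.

2

s: successors {u}; Box not (r or q) there: u:T. ✓
t: successors {v}; Box not (r or q) there: v:T. ✓
u: no successors, so Diamond Box not (r or q) fails. ✗
v: no successors, so Diamond Box not (r or q) fails. ✗
Satisfying worlds: {s, t}.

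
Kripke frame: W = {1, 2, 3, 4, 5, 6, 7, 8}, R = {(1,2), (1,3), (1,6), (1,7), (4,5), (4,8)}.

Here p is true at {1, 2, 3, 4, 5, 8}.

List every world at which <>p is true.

{1, 4}

1: successors {2, 3, 6, 7}; p there: 2:T, 3:T, 6:F, 7:F. ✓
2: no successors, so <>p fails. ✗
3: no successors, so <>p fails. ✗
4: successors {5, 8}; p there: 5:T, 8:T. ✓
5: no successors, so <>p fails. ✗
6: no successors, so <>p fails. ✗
7: no successors, so <>p fails. ✗
8: no successors, so <>p fails. ✗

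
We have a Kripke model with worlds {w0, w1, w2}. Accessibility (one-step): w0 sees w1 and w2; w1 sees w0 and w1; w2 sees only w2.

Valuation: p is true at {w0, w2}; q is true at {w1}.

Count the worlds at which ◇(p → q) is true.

w0: successors {w1, w2}; p → q there: w1:T, w2:F. ✓
w1: successors {w0, w1}; p → q there: w0:F, w1:T. ✓
w2: successors {w2}; p → q there: w2:F. ✗
Satisfying worlds: {w0, w1}.

2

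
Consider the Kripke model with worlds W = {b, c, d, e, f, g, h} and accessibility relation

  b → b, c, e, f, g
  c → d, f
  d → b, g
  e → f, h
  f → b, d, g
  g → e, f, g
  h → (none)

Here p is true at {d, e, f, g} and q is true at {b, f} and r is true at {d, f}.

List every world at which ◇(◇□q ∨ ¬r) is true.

{b, d, e, f, g}

b: successors {b, c, e, f, g}; ◇□q ∨ ¬r there: b:T, c:T, e:T, f:F, g:T. ✓
c: successors {d, f}; ◇□q ∨ ¬r there: d:F, f:F. ✗
d: successors {b, g}; ◇□q ∨ ¬r there: b:T, g:T. ✓
e: successors {f, h}; ◇□q ∨ ¬r there: f:F, h:T. ✓
f: successors {b, d, g}; ◇□q ∨ ¬r there: b:T, d:F, g:T. ✓
g: successors {e, f, g}; ◇□q ∨ ¬r there: e:T, f:F, g:T. ✓
h: no successors, so ◇(◇□q ∨ ¬r) fails. ✗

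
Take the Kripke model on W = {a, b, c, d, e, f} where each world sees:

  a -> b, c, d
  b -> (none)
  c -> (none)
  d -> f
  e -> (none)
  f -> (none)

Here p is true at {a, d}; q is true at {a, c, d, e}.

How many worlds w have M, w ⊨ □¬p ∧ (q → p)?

a: □¬p is F, q → p is T. ✗
b: □¬p is T, q → p is T. ✓
c: □¬p is T, q → p is F. ✗
d: □¬p is T, q → p is T. ✓
e: □¬p is T, q → p is F. ✗
f: □¬p is T, q → p is T. ✓
Satisfying worlds: {b, d, f}.

3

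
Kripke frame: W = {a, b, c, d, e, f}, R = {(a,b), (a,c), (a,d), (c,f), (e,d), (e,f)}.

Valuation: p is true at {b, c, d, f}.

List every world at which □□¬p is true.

a: successors {b, c, d}; □¬p there: b:T, c:F, d:T. ✗
b: no successors, so □□¬p holds vacuously. ✓
c: successors {f}; □¬p there: f:T. ✓
d: no successors, so □□¬p holds vacuously. ✓
e: successors {d, f}; □¬p there: d:T, f:T. ✓
f: no successors, so □□¬p holds vacuously. ✓

{b, c, d, e, f}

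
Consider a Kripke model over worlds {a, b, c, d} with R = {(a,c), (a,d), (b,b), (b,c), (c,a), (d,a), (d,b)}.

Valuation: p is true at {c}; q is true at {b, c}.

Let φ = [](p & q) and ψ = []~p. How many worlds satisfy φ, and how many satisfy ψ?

For [](p & q):
a: successors {c, d}; p & q there: c:T, d:F. ✗
b: successors {b, c}; p & q there: b:F, c:T. ✗
c: successors {a}; p & q there: a:F. ✗
d: successors {a, b}; p & q there: a:F, b:F. ✗
— 0 worlds.
For []~p:
a: successors {c, d}; ~p there: c:F, d:T. ✗
b: successors {b, c}; ~p there: b:T, c:F. ✗
c: successors {a}; ~p there: a:T. ✓
d: successors {a, b}; ~p there: a:T, b:T. ✓
— 2 worlds.

0 and 2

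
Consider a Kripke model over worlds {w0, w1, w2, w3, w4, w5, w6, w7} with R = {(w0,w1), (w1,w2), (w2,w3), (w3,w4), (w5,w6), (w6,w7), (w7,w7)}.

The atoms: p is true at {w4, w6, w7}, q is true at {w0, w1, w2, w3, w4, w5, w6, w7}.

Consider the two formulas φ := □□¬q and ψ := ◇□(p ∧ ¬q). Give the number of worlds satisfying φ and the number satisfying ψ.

For □□¬q:
w0: successors {w1}; □¬q there: w1:F. ✗
w1: successors {w2}; □¬q there: w2:F. ✗
w2: successors {w3}; □¬q there: w3:F. ✗
w3: successors {w4}; □¬q there: w4:T. ✓
w4: no successors, so □□¬q holds vacuously. ✓
w5: successors {w6}; □¬q there: w6:F. ✗
w6: successors {w7}; □¬q there: w7:F. ✗
w7: successors {w7}; □¬q there: w7:F. ✗
— 2 worlds.
For ◇□(p ∧ ¬q):
w0: successors {w1}; □(p ∧ ¬q) there: w1:F. ✗
w1: successors {w2}; □(p ∧ ¬q) there: w2:F. ✗
w2: successors {w3}; □(p ∧ ¬q) there: w3:F. ✗
w3: successors {w4}; □(p ∧ ¬q) there: w4:T. ✓
w4: no successors, so ◇□(p ∧ ¬q) fails. ✗
w5: successors {w6}; □(p ∧ ¬q) there: w6:F. ✗
w6: successors {w7}; □(p ∧ ¬q) there: w7:F. ✗
w7: successors {w7}; □(p ∧ ¬q) there: w7:F. ✗
— 1 world.

2 and 1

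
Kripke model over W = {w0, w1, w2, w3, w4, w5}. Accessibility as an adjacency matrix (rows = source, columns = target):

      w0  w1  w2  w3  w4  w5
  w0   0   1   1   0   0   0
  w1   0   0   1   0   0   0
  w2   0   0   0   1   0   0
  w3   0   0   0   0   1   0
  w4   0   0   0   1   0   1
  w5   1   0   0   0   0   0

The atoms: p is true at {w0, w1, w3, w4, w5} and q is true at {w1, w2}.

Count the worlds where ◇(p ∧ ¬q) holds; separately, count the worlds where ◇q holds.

For ◇(p ∧ ¬q):
w0: successors {w1, w2}; p ∧ ¬q there: w1:F, w2:F. ✗
w1: successors {w2}; p ∧ ¬q there: w2:F. ✗
w2: successors {w3}; p ∧ ¬q there: w3:T. ✓
w3: successors {w4}; p ∧ ¬q there: w4:T. ✓
w4: successors {w3, w5}; p ∧ ¬q there: w3:T, w5:T. ✓
w5: successors {w0}; p ∧ ¬q there: w0:T. ✓
— 4 worlds.
For ◇q:
w0: successors {w1, w2}; q there: w1:T, w2:T. ✓
w1: successors {w2}; q there: w2:T. ✓
w2: successors {w3}; q there: w3:F. ✗
w3: successors {w4}; q there: w4:F. ✗
w4: successors {w3, w5}; q there: w3:F, w5:F. ✗
w5: successors {w0}; q there: w0:F. ✗
— 2 worlds.

4 and 2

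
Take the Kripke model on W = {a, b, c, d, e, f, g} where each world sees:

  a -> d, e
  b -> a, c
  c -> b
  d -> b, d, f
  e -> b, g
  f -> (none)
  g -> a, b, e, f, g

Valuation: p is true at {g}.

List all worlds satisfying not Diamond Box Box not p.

a: Diamond Box Box not p is T. ✗
b: Diamond Box Box not p is T. ✗
c: Diamond Box Box not p is T. ✗
d: Diamond Box Box not p is T. ✗
e: Diamond Box Box not p is T. ✗
f: Diamond Box Box not p is F. ✓
g: Diamond Box Box not p is T. ✗

{f}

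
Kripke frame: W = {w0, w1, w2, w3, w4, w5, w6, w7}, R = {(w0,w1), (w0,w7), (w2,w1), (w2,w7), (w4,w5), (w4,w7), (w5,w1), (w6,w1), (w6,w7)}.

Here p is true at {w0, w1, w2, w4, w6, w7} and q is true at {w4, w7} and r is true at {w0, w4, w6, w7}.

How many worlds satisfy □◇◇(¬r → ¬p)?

w0: successors {w1, w7}; ◇◇(¬r → ¬p) there: w1:F, w7:F. ✗
w1: no successors, so □◇◇(¬r → ¬p) holds vacuously. ✓
w2: successors {w1, w7}; ◇◇(¬r → ¬p) there: w1:F, w7:F. ✗
w3: no successors, so □◇◇(¬r → ¬p) holds vacuously. ✓
w4: successors {w5, w7}; ◇◇(¬r → ¬p) there: w5:F, w7:F. ✗
w5: successors {w1}; ◇◇(¬r → ¬p) there: w1:F. ✗
w6: successors {w1, w7}; ◇◇(¬r → ¬p) there: w1:F, w7:F. ✗
w7: no successors, so □◇◇(¬r → ¬p) holds vacuously. ✓
Satisfying worlds: {w1, w3, w7}.

3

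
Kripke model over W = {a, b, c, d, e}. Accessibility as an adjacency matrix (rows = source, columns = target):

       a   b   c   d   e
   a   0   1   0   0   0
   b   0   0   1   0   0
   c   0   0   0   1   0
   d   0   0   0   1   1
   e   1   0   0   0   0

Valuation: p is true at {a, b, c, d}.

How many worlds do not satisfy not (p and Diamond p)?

4

a: p and Diamond p is T. ✗
b: p and Diamond p is T. ✗
c: p and Diamond p is T. ✗
d: p and Diamond p is T. ✗
e: p and Diamond p is F. ✓
Satisfying worlds: {e}.
So not (p and Diamond p) fails at the other 4 worlds.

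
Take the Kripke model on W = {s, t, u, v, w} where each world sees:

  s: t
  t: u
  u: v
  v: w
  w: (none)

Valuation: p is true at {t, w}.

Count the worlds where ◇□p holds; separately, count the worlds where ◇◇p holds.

2 and 1

For ◇□p:
s: successors {t}; □p there: t:F. ✗
t: successors {u}; □p there: u:F. ✗
u: successors {v}; □p there: v:T. ✓
v: successors {w}; □p there: w:T. ✓
w: no successors, so ◇□p fails. ✗
— 2 worlds.
For ◇◇p:
s: successors {t}; ◇p there: t:F. ✗
t: successors {u}; ◇p there: u:F. ✗
u: successors {v}; ◇p there: v:T. ✓
v: successors {w}; ◇p there: w:F. ✗
w: no successors, so ◇◇p fails. ✗
— 1 world.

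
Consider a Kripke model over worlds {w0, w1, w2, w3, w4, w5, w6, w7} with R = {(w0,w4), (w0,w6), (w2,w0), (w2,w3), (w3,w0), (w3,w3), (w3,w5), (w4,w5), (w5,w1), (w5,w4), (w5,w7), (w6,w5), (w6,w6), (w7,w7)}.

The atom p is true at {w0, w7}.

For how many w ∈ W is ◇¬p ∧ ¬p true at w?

5

w0: ◇¬p is T, ¬p is F. ✗
w1: ◇¬p is F, ¬p is T. ✗
w2: ◇¬p is T, ¬p is T. ✓
w3: ◇¬p is T, ¬p is T. ✓
w4: ◇¬p is T, ¬p is T. ✓
w5: ◇¬p is T, ¬p is T. ✓
w6: ◇¬p is T, ¬p is T. ✓
w7: ◇¬p is F, ¬p is F. ✗
Satisfying worlds: {w2, w3, w4, w5, w6}.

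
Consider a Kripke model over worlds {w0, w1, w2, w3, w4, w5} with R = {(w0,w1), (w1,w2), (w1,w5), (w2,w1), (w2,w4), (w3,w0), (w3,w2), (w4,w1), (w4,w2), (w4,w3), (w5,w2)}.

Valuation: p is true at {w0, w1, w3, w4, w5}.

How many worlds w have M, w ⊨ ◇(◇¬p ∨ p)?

5

w0: successors {w1}; ◇¬p ∨ p there: w1:T. ✓
w1: successors {w2, w5}; ◇¬p ∨ p there: w2:F, w5:T. ✓
w2: successors {w1, w4}; ◇¬p ∨ p there: w1:T, w4:T. ✓
w3: successors {w0, w2}; ◇¬p ∨ p there: w0:T, w2:F. ✓
w4: successors {w1, w2, w3}; ◇¬p ∨ p there: w1:T, w2:F, w3:T. ✓
w5: successors {w2}; ◇¬p ∨ p there: w2:F. ✗
Satisfying worlds: {w0, w1, w2, w3, w4}.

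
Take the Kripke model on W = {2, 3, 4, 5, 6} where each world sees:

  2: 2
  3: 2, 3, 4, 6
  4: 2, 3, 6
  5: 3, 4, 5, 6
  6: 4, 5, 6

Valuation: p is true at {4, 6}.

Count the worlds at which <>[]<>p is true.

2: successors {2}; []<>p there: 2:F. ✗
3: successors {2, 3, 4, 6}; []<>p there: 2:F, 3:F, 4:F, 6:T. ✓
4: successors {2, 3, 6}; []<>p there: 2:F, 3:F, 6:T. ✓
5: successors {3, 4, 5, 6}; []<>p there: 3:F, 4:F, 5:T, 6:T. ✓
6: successors {4, 5, 6}; []<>p there: 4:F, 5:T, 6:T. ✓
Satisfying worlds: {3, 4, 5, 6}.

4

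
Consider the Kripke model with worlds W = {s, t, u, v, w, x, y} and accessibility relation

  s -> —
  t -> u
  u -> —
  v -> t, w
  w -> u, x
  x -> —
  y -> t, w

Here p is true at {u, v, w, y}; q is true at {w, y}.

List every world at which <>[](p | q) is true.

{t, v, w, y}

s: no successors, so <>[](p | q) fails. ✗
t: successors {u}; [](p | q) there: u:T. ✓
u: no successors, so <>[](p | q) fails. ✗
v: successors {t, w}; [](p | q) there: t:T, w:F. ✓
w: successors {u, x}; [](p | q) there: u:T, x:T. ✓
x: no successors, so <>[](p | q) fails. ✗
y: successors {t, w}; [](p | q) there: t:T, w:F. ✓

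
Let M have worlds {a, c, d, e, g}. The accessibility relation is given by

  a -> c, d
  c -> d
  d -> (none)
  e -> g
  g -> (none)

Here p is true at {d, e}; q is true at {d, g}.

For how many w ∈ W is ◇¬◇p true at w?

3

a: successors {c, d}; ¬◇p there: c:F, d:T. ✓
c: successors {d}; ¬◇p there: d:T. ✓
d: no successors, so ◇¬◇p fails. ✗
e: successors {g}; ¬◇p there: g:T. ✓
g: no successors, so ◇¬◇p fails. ✗
Satisfying worlds: {a, c, e}.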